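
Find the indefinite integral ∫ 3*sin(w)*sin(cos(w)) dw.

3*cos(cos(w)) + C

Let u = cos(w), so du = (-sin(w)) dw.
Rewriting, the integral becomes -3·∫ sin(u) du = -3·-cos(u).
Substituting back, u = cos(w).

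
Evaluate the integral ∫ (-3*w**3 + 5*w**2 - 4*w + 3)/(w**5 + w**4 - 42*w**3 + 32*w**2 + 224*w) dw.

3*log(w)/224 - 5881*log(w - 4)/34848 - 11*log(w + 2)/72 + 261*log(w + 7)/847 + 125/(264*w - 1056) + C

Factor the denominator: w*(w - 4)**2*(w + 2)*(w + 7).
Partial-fraction decomposition: 261/(847*(w + 7)) - 11/(72*(w + 2)) - 5881/(34848*(w - 4)) - 125/(264*(w - 4)**2) + 3/(224*w).
Integrate each term; A/(w−a) gives A·log|w−a|; A/(w−a)² gives −A/(w−a).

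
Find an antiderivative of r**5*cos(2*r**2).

Let u = r², du = 2r dr; rewrite as (1/2)∫ u^2·cos(2u) du.
Now integrate by parts 2 times.

r**4*sin(2*r**2)/4 + r**2*cos(2*r**2)/4 - sin(2*r**2)/8 + C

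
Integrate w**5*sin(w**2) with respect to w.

Let u = w², du = 2w dw; rewrite as (1/2)∫ u^2·sin(1u) du.
Now integrate by parts 2 times.

-w**4*cos(w**2)/2 + w**2*sin(w**2) + cos(w**2) + C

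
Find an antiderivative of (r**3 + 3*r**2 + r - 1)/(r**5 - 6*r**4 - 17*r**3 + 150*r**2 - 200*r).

Factor the denominator: r*(r - 5)*(r - 4)*(r - 2)*(r + 5).
Partial-fraction decomposition: -4/(225*(r + 5)) + 1/(4*(r - 2)) - 115/(72*(r - 4)) + 34/(25*(r - 5)) + 1/(200*r).
Integrate each term: A/(r−a) contributes A·log|r−a|.

log(r)/200 + 34*log(r - 5)/25 - 115*log(r - 4)/72 + log(r - 2)/4 - 4*log(r + 5)/225 + C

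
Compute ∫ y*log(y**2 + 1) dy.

y**2*log(y**2 + 1)/2 - y**2/2 + log(y**2 + 1)/2 + C

Let u = y**2 + 1, so du = (2*y) dy.
The integral becomes (1/2)·∫ log(u) du; integrate by parts with u′=log(u), dv′=du.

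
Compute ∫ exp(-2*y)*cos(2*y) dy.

Let I denote the integral. Integrate by parts with u = cos(2*y), dv = exp(-2*y) dy, so v = -exp(-2*y)/2: I = -exp(-2*y)*cos(2*y)/2 − ∫ exp(-2*y)*sin(2*y) dy.
Apply parts again with u = sin(2*y), dv = exp(-2*y) dy: ∫ exp(-2*y)*sin(2*y) dy = -exp(-2*y)*sin(2*y)/2 + I. Substituting back brings back I: I = exp(-2*y)*sin(2*y)/2 - exp(-2*y)*cos(2*y)/2 − I.
Solving for I: (1 + 1)·I equals the remaining terms, so I = (1/2)·(exp(-2*y)*sin(2*y)/2 - exp(-2*y)*cos(2*y)/2).

exp(-2*y)*sin(2*y)/4 - exp(-2*y)*cos(2*y)/4 + C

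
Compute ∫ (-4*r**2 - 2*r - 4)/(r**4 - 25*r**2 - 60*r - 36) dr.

-20*log(r - 6)/63 + 3*log(r + 1)/7 - 2*log(r + 2) + 17*log(r + 3)/9 + C

Factor the denominator: (r - 6)*(r + 1)*(r + 2)*(r + 3).
Partial-fraction decomposition: 17/(9*(r + 3)) - 2/(r + 2) + 3/(7*(r + 1)) - 20/(63*(r - 6)).
Integrate each term: A/(r−a) contributes A·log|r−a|.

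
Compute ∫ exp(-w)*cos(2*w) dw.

2*exp(-w)*sin(2*w)/5 - exp(-w)*cos(2*w)/5 + C

Let I denote the integral. Integrate by parts with u = cos(2*w), dv = exp(-w) dw, so v = -exp(-w): I = -exp(-w)*cos(2*w) − 2·∫ exp(-w)*sin(2*w) dw.
Apply parts again with u = sin(2*w), dv = exp(-w) dw: ∫ exp(-w)*sin(2*w) dw = -exp(-w)*sin(2*w) + 2·I. Substituting back brings back I: I = 2*exp(-w)*sin(2*w) - exp(-w)*cos(2*w) − 4·I.
Solving for I: (1 + 4)·I equals the remaining terms, so I = (1/5)·(2*exp(-w)*sin(2*w) - exp(-w)*cos(2*w)).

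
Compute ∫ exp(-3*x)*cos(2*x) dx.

Let I denote the integral. Integrate by parts with u = cos(2*x), dv = exp(-3*x) dx, so v = -exp(-3*x)/3: I = -exp(-3*x)*cos(2*x)/3 − (2/3)·∫ exp(-3*x)*sin(2*x) dx.
Apply parts again with u = sin(2*x), dv = exp(-3*x) dx: ∫ exp(-3*x)*sin(2*x) dx = -exp(-3*x)*sin(2*x)/3 + (2/3)·I. Substituting back brings back I: I = 2*exp(-3*x)*sin(2*x)/9 - exp(-3*x)*cos(2*x)/3 − (4/9)·I.
Solving for I: (1 + 4/9)·I equals the remaining terms, so I = (9/13)·(2*exp(-3*x)*sin(2*x)/9 - exp(-3*x)*cos(2*x)/3).

2*exp(-3*x)*sin(2*x)/13 - 3*exp(-3*x)*cos(2*x)/13 + C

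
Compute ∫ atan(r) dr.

Use integration by parts with u = arctan(r), dv = dr.
Then du = 1/(r**2 + 1) dr.

r*atan(r) - log(r**2 + 1)/2 + C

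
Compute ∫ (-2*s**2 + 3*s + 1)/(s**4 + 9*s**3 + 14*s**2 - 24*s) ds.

-log(s)/24 + 2*log(s - 1)/35 - 43*log(s + 4)/40 + 89*log(s + 6)/84 + C

Factor the denominator: s*(s - 1)*(s + 4)*(s + 6).
Partial-fraction decomposition: 89/(84*(s + 6)) - 43/(40*(s + 4)) + 2/(35*(s - 1)) - 1/(24*s).
Integrate each term: A/(s−a) contributes A·log|s−a|.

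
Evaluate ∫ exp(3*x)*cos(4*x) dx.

4*exp(3*x)*sin(4*x)/25 + 3*exp(3*x)*cos(4*x)/25 + C

Let I denote the integral. Integrate by parts with u = cos(4*x), dv = exp(3*x) dx, so v = exp(3*x)/3: I = exp(3*x)*cos(4*x)/3 + (4/3)·∫ exp(3*x)*sin(4*x) dx.
Apply parts again with u = sin(4*x), dv = exp(3*x) dx: ∫ exp(3*x)*sin(4*x) dx = exp(3*x)*sin(4*x)/3 − (4/3)·I. Substituting back brings back I: I = 4*exp(3*x)*sin(4*x)/9 + exp(3*x)*cos(4*x)/3 − (16/9)·I.
Solving for I: (1 + 16/9)·I equals the remaining terms, so I = (9/25)·(4*exp(3*x)*sin(4*x)/9 + exp(3*x)*cos(4*x)/3).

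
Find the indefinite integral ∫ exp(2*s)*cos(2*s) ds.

Let I denote the integral. Integrate by parts with u = cos(2*s), dv = exp(2*s) ds, so v = exp(2*s)/2: I = exp(2*s)*cos(2*s)/2 + ∫ exp(2*s)*sin(2*s) ds.
Apply parts again with u = sin(2*s), dv = exp(2*s) ds: ∫ exp(2*s)*sin(2*s) ds = exp(2*s)*sin(2*s)/2 − I. Substituting back brings back I: I = exp(2*s)*sin(2*s)/2 + exp(2*s)*cos(2*s)/2 − I.
Solving for I: (1 + 1)·I equals the remaining terms, so I = (1/2)·(exp(2*s)*sin(2*s)/2 + exp(2*s)*cos(2*s)/2).

exp(2*s)*sin(2*s)/4 + exp(2*s)*cos(2*s)/4 + C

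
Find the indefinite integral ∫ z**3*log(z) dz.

z**4*log(z)/4 - z**4/16 + C

Use integration by parts with u = log(z), dv = z**3 dz.
Then du = 1/z dz and v = z**4/4.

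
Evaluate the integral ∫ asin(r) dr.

Use integration by parts with u = arcsin(r), dv = dr.
Then du = 1/sqrt(-r**2 + 1) dr.

r*asin(r) + sqrt(-r**2 + 1) + C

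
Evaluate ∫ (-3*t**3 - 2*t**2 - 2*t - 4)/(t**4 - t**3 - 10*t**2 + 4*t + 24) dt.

-109*log(t - 3)/25 + 5*log(t - 2)/2 - 57*log(t + 2)/50 - 4/(5*t + 10) + C

Factor the denominator: (t - 3)*(t - 2)*(t + 2)**2.
Partial-fraction decomposition: -57/(50*(t + 2)) + 4/(5*(t + 2)**2) + 5/(2*(t - 2)) - 109/(25*(t - 3)).
Integrate each term; A/(t−a) gives A·log|t−a|; A/(t−a)² gives −A/(t−a).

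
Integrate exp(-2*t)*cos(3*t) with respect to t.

3*exp(-2*t)*sin(3*t)/13 - 2*exp(-2*t)*cos(3*t)/13 + C

Let I denote the integral. Integrate by parts with u = cos(3*t), dv = exp(-2*t) dt, so v = -exp(-2*t)/2: I = -exp(-2*t)*cos(3*t)/2 − (3/2)·∫ exp(-2*t)*sin(3*t) dt.
Apply parts again with u = sin(3*t), dv = exp(-2*t) dt: ∫ exp(-2*t)*sin(3*t) dt = -exp(-2*t)*sin(3*t)/2 + (3/2)·I. Substituting back brings back I: I = 3*exp(-2*t)*sin(3*t)/4 - exp(-2*t)*cos(3*t)/2 − (9/4)·I.
Solving for I: (1 + 9/4)·I equals the remaining terms, so I = (4/13)·(3*exp(-2*t)*sin(3*t)/4 - exp(-2*t)*cos(3*t)/2).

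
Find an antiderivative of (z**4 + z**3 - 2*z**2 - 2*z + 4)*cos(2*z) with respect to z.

z**4*sin(2*z)/2 + z**3*sin(2*z)/2 + z**3*cos(2*z) - 5*z**2*sin(2*z)/2 + 3*z**2*cos(2*z)/4 - 7*z*sin(2*z)/4 - 5*z*cos(2*z)/2 + 13*sin(2*z)/4 - 7*cos(2*z)/8 + C

Use integration by parts with u = z**4 + z**3 - 2*z**2 - 2*z + 4, dv = cos(2*z) dz, so v = sin(2*z)/2.
Apply parts 4 times (tabular method): alternate signs, differentiate u down to 0, integrate dv up.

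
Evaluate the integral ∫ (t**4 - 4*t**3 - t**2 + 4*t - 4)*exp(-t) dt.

(-t**4 + t**2 - 2*t + 2)*exp(-t) + C

Use integration by parts with u = t**4 - 4*t**3 - t**2 + 4*t - 4, dv = exp(-t) dt, so v = -exp(-t).
Apply parts 4 times (tabular method): alternate signs, differentiate u down to 0, integrate dv up.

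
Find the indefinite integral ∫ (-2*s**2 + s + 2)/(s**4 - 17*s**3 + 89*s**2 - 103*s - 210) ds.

Factor the denominator: (s - 7)*(s - 6)*(s - 5)*(s + 1).
Partial-fraction decomposition: 1/(336*(s + 1)) - 43/(12*(s - 5)) + 64/(7*(s - 6)) - 89/(16*(s - 7)).
Integrate each term: A/(s−a) contributes A·log|s−a|.

-89*log(s - 7)/16 + 64*log(s - 6)/7 - 43*log(s - 5)/12 + log(s + 1)/336 + C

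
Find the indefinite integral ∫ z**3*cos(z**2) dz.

z**2*sin(z**2)/2 + cos(z**2)/2 + C

Let u = z², du = 2z dz; rewrite as (1/2)∫ u^1·cos(1u) du.
Now integrate by parts 1 time.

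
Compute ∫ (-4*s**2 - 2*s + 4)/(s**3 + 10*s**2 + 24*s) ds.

log(s)/6 + 13*log(s + 4)/2 - 32*log(s + 6)/3 + C

Factor the denominator: s*(s + 4)*(s + 6).
Partial-fraction decomposition: -32/(3*(s + 6)) + 13/(2*(s + 4)) + 1/(6*s).
Integrate each term: A/(s−a) contributes A·log|s−a|.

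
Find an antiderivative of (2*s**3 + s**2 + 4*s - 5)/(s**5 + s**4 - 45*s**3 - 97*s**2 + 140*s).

Factor the denominator: s*(s - 7)*(s - 1)*(s + 4)*(s + 5).
Partial-fraction decomposition: -25/(36*(s + 5)) + 133/(220*(s + 4)) - 1/(90*(s - 1)) + 379/(2772*(s - 7)) - 1/(28*s).
Integrate each term: A/(s−a) contributes A·log|s−a|.

-log(s)/28 + 379*log(s - 7)/2772 - log(s - 1)/90 + 133*log(s + 4)/220 - 25*log(s + 5)/36 + C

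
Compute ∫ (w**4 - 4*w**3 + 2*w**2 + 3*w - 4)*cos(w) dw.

w**4*sin(w) - 4*w**3*sin(w) + 4*w**3*cos(w) - 10*w**2*sin(w) - 12*w**2*cos(w) + 27*w*sin(w) - 20*w*cos(w) + 16*sin(w) + 27*cos(w) + C

Use integration by parts with u = w**4 - 4*w**3 + 2*w**2 + 3*w - 4, dv = cos(w) dw, so v = sin(w).
Apply parts 4 times (tabular method): alternate signs, differentiate u down to 0, integrate dv up.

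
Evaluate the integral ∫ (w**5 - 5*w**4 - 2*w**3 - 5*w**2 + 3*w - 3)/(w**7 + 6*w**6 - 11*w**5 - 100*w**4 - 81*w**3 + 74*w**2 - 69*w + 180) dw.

Factor the denominator: (w - 4)*(w - 1)*(w + 3)**2*(w + 5)*(w**2 + 1).
Partial-fraction decomposition: 3*(132*w - 101)/(22100*(w**2 + 1)) - 6143/(5616*(w + 5)) + 12063/(11200*(w + 3)) - 93/(80*(w + 3)**2) + 11/(576*(w - 1)) - 65/(3213*(w - 4)).
Integrate each term; A/(w−a) gives A·log|w−a|; the (Bw+D)/(w²+p²) term gives a log and an atan.

-65*log(w - 4)/3213 + 11*log(w - 1)/576 + 12063*log(w + 3)/11200 - 6143*log(w + 5)/5616 + 99*log(w**2 + 1)/11050 - 303*atan(w)/22100 + 93/(80*w + 240) + C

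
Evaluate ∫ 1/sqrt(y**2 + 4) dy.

Substitute y = 2·tan(θ), so dy = 2·sec(θ)^2 dθ and the radical becomes sqrt(y**2 + 4) = 2·sec(θ) by the Pythagorean identity.
Integrate the resulting trig expression in θ, then back-substitute tan(θ) = y/2, sec(θ) = sqrt(y**2 + 4)/2 (absorbing any constant into C).

log(y + sqrt(y**2 + 4)) + C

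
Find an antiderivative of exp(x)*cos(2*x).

Let I denote the integral. Integrate by parts with u = cos(2*x), dv = exp(x) dx, so v = exp(x): I = exp(x)*cos(2*x) + 2·∫ exp(x)*sin(2*x) dx.
Apply parts again with u = sin(2*x), dv = exp(x) dx: ∫ exp(x)*sin(2*x) dx = exp(x)*sin(2*x) − 2·I. Substituting back brings back I: I = 2*exp(x)*sin(2*x) + exp(x)*cos(2*x) − 4·I.
Solving for I: (1 + 4)·I equals the remaining terms, so I = (1/5)·(2*exp(x)*sin(2*x) + exp(x)*cos(2*x)).

2*exp(x)*sin(2*x)/5 + exp(x)*cos(2*x)/5 + C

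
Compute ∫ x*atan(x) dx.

x**2*atan(x)/2 - x/2 + atan(x)/2 + C

Use integration by parts with u = arctan(x), dv = x dx.
Then du = 1/(x**2 + 1) dx.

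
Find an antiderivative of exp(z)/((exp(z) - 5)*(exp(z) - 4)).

Let u = e^z, du = e^z dz.
The integral becomes ∫ du/((u-5)(u-4)); decompose into partial fractions.

log(exp(z) - 5) - log(exp(z) - 4) + C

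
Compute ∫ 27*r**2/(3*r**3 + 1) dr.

Let u = 3*r**3 + 1, so du = (9*r**2) dr.
Rewriting, the integral becomes 3·∫ 1/u du = 3·log(u).
Substituting back, u = 3*r**3 + 1.

3*log(3*r**3 + 1) + C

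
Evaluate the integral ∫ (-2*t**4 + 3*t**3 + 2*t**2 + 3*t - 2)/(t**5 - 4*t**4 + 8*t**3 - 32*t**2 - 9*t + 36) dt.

Factor the denominator: (t - 4)*(t - 1)*(t + 1)*(t**2 + 9).
Partial-fraction decomposition: -(139*t + 256)/(125*(t**2 + 9)) - 2/(25*(t + 1)) - 1/(15*(t - 1)) - 278/(375*(t - 4)).
Integrate each term; A/(t−a) gives A·log|t−a|; the (Bt+D)/(t²+p²) term gives a log and an atan.

-278*log(t - 4)/375 - log(t - 1)/15 - 2*log(t + 1)/25 - 139*log(t**2 + 9)/250 - 256*atan(t/3)/375 + C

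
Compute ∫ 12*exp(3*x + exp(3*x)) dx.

4*exp(exp(3*x)) + C

Let u = exp(3*x), so du = (3*exp(3*x)) dx.
Rewriting, the integral becomes 4·∫ e^u du = 4·e^u.
Substituting back, u = exp(3*x).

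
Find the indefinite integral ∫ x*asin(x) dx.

Use integration by parts with u = arcsin(x), dv = x dx.
Then du = 1/sqrt(-x**2 + 1) dx.

x**2*asin(x)/2 + x*sqrt(-x**2 + 1)/4 - asin(x)/4 + C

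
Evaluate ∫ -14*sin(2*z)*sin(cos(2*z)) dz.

Let u = cos(2*z), so du = (-2*sin(2*z)) dz.
Rewriting, the integral becomes 7·∫ sin(u) du = 7·-cos(u).
Substituting back, u = cos(2*z).

-7*cos(cos(2*z)) + C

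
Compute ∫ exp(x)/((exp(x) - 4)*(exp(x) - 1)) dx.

Let u = e^x, du = e^x dx.
The integral becomes ∫ du/((u-4)(u-1)); decompose into partial fractions.

log(exp(x) - 4)/3 - log(exp(x) - 1)/3 + C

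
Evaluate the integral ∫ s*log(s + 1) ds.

Use integration by parts with u = log(s + 1), dv = s ds.
Then du = 1/(s + 1) ds and v = s**2/2.

s**2*log(s + 1)/2 - s**2/4 + s/2 - log(s + 1)/2 + C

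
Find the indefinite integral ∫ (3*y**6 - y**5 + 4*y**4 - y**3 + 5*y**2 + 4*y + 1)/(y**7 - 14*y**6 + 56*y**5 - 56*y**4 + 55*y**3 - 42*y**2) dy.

Factor the denominator: y**2*(y - 7)*(y - 6)*(y - 1)*(y**2 + 1).
Partial-fraction decomposition: -(y + 6)/(74*(y**2 + 1)) + 1/(4*(y - 1)) - 27473/(1332*(y - 6)) + 4609/(196*(y - 7)) - 223/(1764*y) - 1/(42*y**2).
Integrate each term; A/(y−a) gives A·log|y−a|; the (By+D)/(y²+p²) term gives a log and an atan.

-223*log(y)/1764 + 4609*log(y - 7)/196 - 27473*log(y - 6)/1332 + log(y - 1)/4 - log(y**2 + 1)/148 - 3*atan(y)/37 + 1/(42*y) + C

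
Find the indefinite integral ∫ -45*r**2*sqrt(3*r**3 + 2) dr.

Let u = 3*r**3 + 2, so du = (9*r**2) dr.
Rewriting, the integral becomes -5·∫ √u du = -5·(2/3)u^(3/2).
Substituting back, u = 3*r**3 + 2.

-10*(3*r**3 + 2)**(3/2)/3 + C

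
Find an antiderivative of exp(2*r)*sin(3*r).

Let I denote the integral. Integrate by parts with u = sin(3*r), dv = exp(2*r) dr, so v = exp(2*r)/2: I = exp(2*r)*sin(3*r)/2 − (3/2)·∫ exp(2*r)*cos(3*r) dr.
Apply parts again with u = cos(3*r), dv = exp(2*r) dr: ∫ exp(2*r)*cos(3*r) dr = exp(2*r)*cos(3*r)/2 + (3/2)·I. Substituting back brings back I: I = exp(2*r)*sin(3*r)/2 - 3*exp(2*r)*cos(3*r)/4 − (9/4)·I.
Solving for I: (1 + 9/4)·I equals the remaining terms, so I = (4/13)·(exp(2*r)*sin(3*r)/2 - 3*exp(2*r)*cos(3*r)/4).

2*exp(2*r)*sin(3*r)/13 - 3*exp(2*r)*cos(3*r)/13 + C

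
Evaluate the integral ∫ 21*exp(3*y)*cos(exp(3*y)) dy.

7*sin(exp(3*y)) + C

Let u = exp(3*y), so du = (3*exp(3*y)) dy.
Rewriting, the integral becomes 7·∫ cos(u) du = 7·sin(u).
Substituting back, u = exp(3*y).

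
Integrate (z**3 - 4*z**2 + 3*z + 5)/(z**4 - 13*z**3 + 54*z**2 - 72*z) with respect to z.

Factor the denominator: z*(z - 6)*(z - 4)*(z - 3).
Partial-fraction decomposition: 5/(9*(z - 3)) - 17/(8*(z - 4)) + 95/(36*(z - 6)) - 5/(72*z).
Integrate each term: A/(z−a) contributes A·log|z−a|.

-5*log(z)/72 + 95*log(z - 6)/36 - 17*log(z - 4)/8 + 5*log(z - 3)/9 + C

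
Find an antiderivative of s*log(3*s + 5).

s**2*log(3*s + 5)/2 - s**2/4 + 5*s/6 - 25*log(3*s + 5)/18 + C

Use integration by parts with u = log(3*s + 5), dv = s ds.
Then du = 3/(3*s + 5) ds and v = s**2/2.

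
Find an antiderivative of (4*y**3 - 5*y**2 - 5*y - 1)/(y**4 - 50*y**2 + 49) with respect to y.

1091*log(y - 7)/672 + 7*log(y - 1)/96 - 5*log(y + 1)/96 + 1583*log(y + 7)/672 + C

Factor the denominator: (y - 7)*(y - 1)*(y + 1)*(y + 7).
Partial-fraction decomposition: 1583/(672*(y + 7)) - 5/(96*(y + 1)) + 7/(96*(y - 1)) + 1091/(672*(y - 7)).
Integrate each term: A/(y−a) contributes A·log|y−a|.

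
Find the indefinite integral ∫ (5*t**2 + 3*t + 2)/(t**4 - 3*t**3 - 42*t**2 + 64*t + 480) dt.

Factor the denominator: (t - 6)*(t - 5)*(t + 4)**2.
Partial-fraction decomposition: -20/(81*(t + 4)) + 7/(9*(t + 4)**2) - 142/(81*(t - 5)) + 2/(t - 6).
Integrate each term; A/(t−a) gives A·log|t−a|; A/(t−a)² gives −A/(t−a).

2*log(t - 6) - 142*log(t - 5)/81 - 20*log(t + 4)/81 - 7/(9*t + 36) + C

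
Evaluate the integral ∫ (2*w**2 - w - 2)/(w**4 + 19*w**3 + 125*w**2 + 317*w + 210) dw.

Factor the denominator: (w + 1)*(w + 5)*(w + 6)*(w + 7).
Partial-fraction decomposition: -103/(12*(w + 7)) + 76/(5*(w + 6)) - 53/(8*(w + 5)) + 1/(120*(w + 1)).
Integrate each term: A/(w−a) contributes A·log|w−a|.

log(w + 1)/120 - 53*log(w + 5)/8 + 76*log(w + 6)/5 - 103*log(w + 7)/12 + C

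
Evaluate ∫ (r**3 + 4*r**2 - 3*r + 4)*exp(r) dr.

Use integration by parts with u = r**3 + 4*r**2 - 3*r + 4, dv = exp(r) dr, so v = exp(r).
Apply parts 3 times (tabular method): alternate signs, differentiate u down to 0, integrate dv up.

(r**3 + r**2 - 5*r + 9)*exp(r) + C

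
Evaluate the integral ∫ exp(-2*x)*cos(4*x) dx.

Let I denote the integral. Integrate by parts with u = cos(4*x), dv = exp(-2*x) dx, so v = -exp(-2*x)/2: I = -exp(-2*x)*cos(4*x)/2 − 2·∫ exp(-2*x)*sin(4*x) dx.
Apply parts again with u = sin(4*x), dv = exp(-2*x) dx: ∫ exp(-2*x)*sin(4*x) dx = -exp(-2*x)*sin(4*x)/2 + 2·I. Substituting back brings back I: I = exp(-2*x)*sin(4*x) - exp(-2*x)*cos(4*x)/2 − 4·I.
Solving for I: (1 + 4)·I equals the remaining terms, so I = (1/5)·(exp(-2*x)*sin(4*x) - exp(-2*x)*cos(4*x)/2).

exp(-2*x)*sin(4*x)/5 - exp(-2*x)*cos(4*x)/10 + C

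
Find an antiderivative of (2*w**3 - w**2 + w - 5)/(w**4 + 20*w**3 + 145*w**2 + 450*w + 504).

Factor the denominator: (w + 3)*(w + 4)*(w + 6)*(w + 7).
Partial-fraction decomposition: 249/(4*(w + 7)) - 479/(6*(w + 6)) + 51/(2*(w + 4)) - 71/(12*(w + 3)).
Integrate each term: A/(w−a) contributes A·log|w−a|.

-71*log(w + 3)/12 + 51*log(w + 4)/2 - 479*log(w + 6)/6 + 249*log(w + 7)/4 + C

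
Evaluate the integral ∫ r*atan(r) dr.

r**2*atan(r)/2 - r/2 + atan(r)/2 + C

Use integration by parts with u = arctan(r), dv = r dr.
Then du = 1/(r**2 + 1) dr.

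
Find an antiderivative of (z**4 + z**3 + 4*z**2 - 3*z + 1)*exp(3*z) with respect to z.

Use integration by parts with u = z**4 + z**3 + 4*z**2 - 3*z + 1, dv = exp(3*z) dz, so v = exp(3*z)/3.
Apply parts 4 times (tabular method): alternate signs, differentiate u down to 0, integrate dv up.

(27*z**4 - 9*z**3 + 117*z**2 - 159*z + 80)*exp(3*z)/81 + C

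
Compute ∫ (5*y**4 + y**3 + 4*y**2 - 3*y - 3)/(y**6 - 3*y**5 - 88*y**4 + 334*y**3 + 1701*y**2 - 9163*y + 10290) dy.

Factor the denominator: (y - 7)*(y - 5)*(y - 3)*(y - 2)*(y + 7)**2.
Partial-fraction decomposition: -764471/(4762800*(y + 7)) + 2969/(3780*(y + 7)**2) - 19/(243*(y - 2)) + 57/(100*(y - 3)) - 833/(432*(y - 5)) + 313/(196*(y - 7)).
Integrate each term; A/(y−a) gives A·log|y−a|; A/(y−a)² gives −A/(y−a).

313*log(y - 7)/196 - 833*log(y - 5)/432 + 57*log(y - 3)/100 - 19*log(y - 2)/243 - 764471*log(y + 7)/4762800 - 2969/(3780*y + 26460) + C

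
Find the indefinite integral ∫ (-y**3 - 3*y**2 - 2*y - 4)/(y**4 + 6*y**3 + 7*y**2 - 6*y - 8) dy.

-log(y - 1)/3 + 2*log(y + 1)/3 - 2*log(y**2 + 6*y + 8)/3 + C

Factor the denominator: (y - 1)*(y + 1)*(y + 2)*(y + 4).
Partial-fraction decomposition: -2/(3*(y + 4)) - 2/(3*(y + 2)) + 2/(3*(y + 1)) - 1/(3*(y - 1)).
Integrate each term: A/(y−a) contributes A·log|y−a|.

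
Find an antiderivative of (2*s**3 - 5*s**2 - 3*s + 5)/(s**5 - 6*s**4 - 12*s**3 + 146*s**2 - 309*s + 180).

Factor the denominator: (s - 4)*(s - 3)**2*(s - 1)*(s + 5).
Partial-fraction decomposition: -355/(3456*(s + 5)) + 1/(72*(s - 1)) - 183/(128*(s - 3)) - 5/(16*(s - 3)**2) + 41/(27*(s - 4)).
Integrate each term; A/(s−a) gives A·log|s−a|; A/(s−a)² gives −A/(s−a).

41*log(s - 4)/27 - 183*log(s - 3)/128 + log(s - 1)/72 - 355*log(s + 5)/3456 + 5/(16*s - 48) + C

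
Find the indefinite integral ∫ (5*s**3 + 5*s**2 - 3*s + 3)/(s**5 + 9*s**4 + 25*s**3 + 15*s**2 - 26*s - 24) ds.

Factor the denominator: (s - 1)*(s + 1)*(s + 2)*(s + 3)*(s + 4).
Partial-fraction decomposition: -15/(2*(s + 4)) + 39/(4*(s + 3)) - 11/(6*(s + 2)) - 1/(2*(s + 1)) + 1/(12*(s - 1)).
Integrate each term: A/(s−a) contributes A·log|s−a|.

log(s - 1)/12 - log(s + 1)/2 - 11*log(s + 2)/6 + 39*log(s + 3)/4 - 15*log(s + 4)/2 + C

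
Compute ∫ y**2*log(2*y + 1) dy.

Use integration by parts with u = log(2*y + 1), dv = y**2 dy.
Then du = 2/(2*y + 1) dy and v = y**3/3.

y**3*log(2*y + 1)/3 - y**3/9 + y**2/12 - y/12 + log(2*y + 1)/24 + C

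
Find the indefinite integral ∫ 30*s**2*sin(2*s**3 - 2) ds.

-5*cos(2*s**3 - 2) + C

Let u = 2*s**3 - 2, so du = (6*s**2) ds.
Rewriting, the integral becomes 5·∫ sin(u) du = 5·-cos(u).
Substituting back, u = 2*s**3 - 2.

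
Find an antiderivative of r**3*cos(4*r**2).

Let u = r², du = 2r dr; rewrite as (1/2)∫ u^1·cos(4u) du.
Now integrate by parts 1 time.

r**2*sin(4*r**2)/8 + cos(4*r**2)/32 + C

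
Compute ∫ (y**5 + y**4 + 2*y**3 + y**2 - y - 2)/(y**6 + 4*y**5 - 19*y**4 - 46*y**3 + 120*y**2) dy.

Factor the denominator: y**2*(y - 3)*(y - 2)*(y + 4)*(y + 5).
Partial-fraction decomposition: 1361/(700*(y + 5)) - 439/(336*(y + 4)) - 8/(21*(y - 2)) + 191/(252*(y - 3)) - 53/(3600*y) - 1/(60*y**2).
Integrate each term; A/(y−a) gives A·log|y−a|; A/(y−a)² gives −A/(y−a).

-53*log(y)/3600 + 191*log(y - 3)/252 - 8*log(y - 2)/21 - 439*log(y + 4)/336 + 1361*log(y + 5)/700 + 1/(60*y) + C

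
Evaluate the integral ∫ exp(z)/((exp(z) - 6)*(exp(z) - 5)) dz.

log(exp(z) - 6) - log(exp(z) - 5) + C

Let u = e^z, du = e^z dz.
The integral becomes ∫ du/((u-6)(u-5)); decompose into partial fractions.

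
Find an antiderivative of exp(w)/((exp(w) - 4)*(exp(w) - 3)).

log(exp(w) - 4) - log(exp(w) - 3) + C

Let u = e^w, du = e^w dw.
The integral becomes ∫ du/((u-3)(u-4)); decompose into partial fractions.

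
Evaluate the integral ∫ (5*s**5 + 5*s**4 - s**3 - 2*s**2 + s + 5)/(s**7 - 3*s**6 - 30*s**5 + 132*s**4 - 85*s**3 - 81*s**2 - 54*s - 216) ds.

Factor the denominator: (s - 4)*(s - 3)**2*(s + 1)*(s + 6)*(s**2 + 1).
Partial-fraction decomposition: -(1107*s + 2201)/(62900*(s**2 + 1)) - 32257/(149850*(s + 6)) - 3/(800*(s + 1)) - 465941/(64800*(s - 3)) - 1583/(360*(s - 3)**2) + 6313/(850*(s - 4)).
Integrate each term; A/(s−a) gives A·log|s−a|; the (Bs+D)/(s²+p²) term gives a log and an atan.

6313*log(s - 4)/850 - 465941*log(s - 3)/64800 - 3*log(s + 1)/800 - 32257*log(s + 6)/149850 - 1107*log(s**2 + 1)/125800 - 2201*atan(s)/62900 + 1583/(360*s - 1080) + C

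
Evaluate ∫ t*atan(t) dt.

t**2*atan(t)/2 - t/2 + atan(t)/2 + C

Use integration by parts with u = arctan(t), dv = t dt.
Then du = 1/(t**2 + 1) dt.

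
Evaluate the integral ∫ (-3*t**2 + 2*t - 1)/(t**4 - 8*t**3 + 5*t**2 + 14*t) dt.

Factor the denominator: t*(t - 7)*(t - 2)*(t + 1).
Partial-fraction decomposition: 1/(4*(t + 1)) + 3/(10*(t - 2)) - 67/(140*(t - 7)) - 1/(14*t).
Integrate each term: A/(t−a) contributes A·log|t−a|.

-log(t)/14 - 67*log(t - 7)/140 + 3*log(t - 2)/10 + log(t + 1)/4 + C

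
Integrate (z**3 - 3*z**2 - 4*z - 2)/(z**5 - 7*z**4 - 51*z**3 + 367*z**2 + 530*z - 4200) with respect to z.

Factor the denominator: (z - 7)*(z - 5)**2*(z + 4)*(z + 6).
Partial-fraction decomposition: -151/(1573*(z + 6)) + 49/(891*(z + 4)) - 4885/(19602*(z - 5)) - 14/(99*(z - 5)**2) + 83/(286*(z - 7)).
Integrate each term; A/(z−a) gives A·log|z−a|; A/(z−a)² gives −A/(z−a).

83*log(z - 7)/286 - 4885*log(z - 5)/19602 + 49*log(z + 4)/891 - 151*log(z + 6)/1573 + 14/(99*z - 495) + C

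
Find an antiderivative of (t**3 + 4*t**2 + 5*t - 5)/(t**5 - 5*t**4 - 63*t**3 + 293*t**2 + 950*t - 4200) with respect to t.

Factor the denominator: (t - 7)*(t - 5)*(t - 4)*(t + 5)*(t + 6).
Partial-fraction decomposition: -107/(1430*(t + 6)) + 11/(216*(t + 5)) + 143/(270*(t - 4)) - 49/(44*(t - 5)) + 569/(936*(t - 7)).
Integrate each term: A/(t−a) contributes A·log|t−a|.

569*log(t - 7)/936 - 49*log(t - 5)/44 + 143*log(t - 4)/270 + 11*log(t + 5)/216 - 107*log(t + 6)/1430 + C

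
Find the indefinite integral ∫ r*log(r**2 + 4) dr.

Let u = r**2 + 4, so du = (2*r) dr.
The integral becomes (1/2)·∫ log(u) du; integrate by parts with u′=log(u), dv′=du.

r**2*log(r**2 + 4)/2 - r**2/2 + 2*log(r**2 + 4) + C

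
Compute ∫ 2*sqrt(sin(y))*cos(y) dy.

4*sin(y)**(3/2)/3 + C

Let u = sin(y), so du = (cos(y)) dy.
Rewriting, the integral becomes 2·∫ √u du = 2·(2/3)u^(3/2).
Substituting back, u = sin(y).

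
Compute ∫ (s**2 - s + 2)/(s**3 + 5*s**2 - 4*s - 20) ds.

log(s - 2)/7 - 2*log(s + 2)/3 + 32*log(s + 5)/21 + C

Factor the denominator: (s - 2)*(s + 2)*(s + 5).
Partial-fraction decomposition: 32/(21*(s + 5)) - 2/(3*(s + 2)) + 1/(7*(s - 2)).
Integrate each term: A/(s−a) contributes A·log|s−a|.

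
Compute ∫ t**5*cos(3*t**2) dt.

t**4*sin(3*t**2)/6 + t**2*cos(3*t**2)/9 - sin(3*t**2)/27 + C

Let u = t², du = 2t dt; rewrite as (1/2)∫ u^2·cos(3u) du.
Now integrate by parts 2 times.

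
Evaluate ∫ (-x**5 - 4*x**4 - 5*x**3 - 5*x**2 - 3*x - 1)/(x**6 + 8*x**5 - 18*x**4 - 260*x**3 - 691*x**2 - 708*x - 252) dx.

-14239*log(x - 6)/45864 - 95*log(x + 1)/1764 + 7*log(x + 2)/40 + 17*log(x + 3)/144 - 8693*log(x + 7)/9360 - 1/(84*x + 84) + C

Factor the denominator: (x - 6)*(x + 1)**2*(x + 2)*(x + 3)*(x + 7).
Partial-fraction decomposition: -8693/(9360*(x + 7)) + 17/(144*(x + 3)) + 7/(40*(x + 2)) - 95/(1764*(x + 1)) + 1/(84*(x + 1)**2) - 14239/(45864*(x - 6)).
Integrate each term; A/(x−a) gives A·log|x−a|; A/(x−a)² gives −A/(x−a).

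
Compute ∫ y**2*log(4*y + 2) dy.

y**3*log(4*y + 2)/3 - y**3/9 + y**2/12 - y/12 + log(2*y + 1)/24 + C

Use integration by parts with u = log(4*y + 2), dv = y**2 dy.
Then du = 4/(4*y + 2) dy and v = y**3/3.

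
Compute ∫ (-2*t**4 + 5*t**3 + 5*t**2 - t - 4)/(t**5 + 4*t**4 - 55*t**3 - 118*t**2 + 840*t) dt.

Factor the denominator: t*(t - 5)*(t - 4)*(t + 6)*(t + 7).
Partial-fraction decomposition: -6269/(924*(t + 7)) + 349/(66*(t + 6)) + 3/(11*(t - 4)) - 509/(660*(t - 5)) - 1/(210*t).
Integrate each term: A/(t−a) contributes A·log|t−a|.

-log(t)/210 - 509*log(t - 5)/660 + 3*log(t - 4)/11 + 349*log(t + 6)/66 - 6269*log(t + 7)/924 + C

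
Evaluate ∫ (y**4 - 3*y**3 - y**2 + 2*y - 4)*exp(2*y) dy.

(4*y**4 - 20*y**3 + 26*y**2 - 18*y - 7)*exp(2*y)/8 + C

Use integration by parts with u = y**4 - 3*y**3 - y**2 + 2*y - 4, dv = exp(2*y) dy, so v = exp(2*y)/2.
Apply parts 4 times (tabular method): alternate signs, differentiate u down to 0, integrate dv up.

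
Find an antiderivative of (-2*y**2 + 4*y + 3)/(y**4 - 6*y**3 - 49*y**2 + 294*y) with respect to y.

log(y)/98 - 67*log(y - 7)/98 + 15*log(y - 6)/26 + 123*log(y + 7)/1274 + C

Factor the denominator: y*(y - 7)*(y - 6)*(y + 7).
Partial-fraction decomposition: 123/(1274*(y + 7)) + 15/(26*(y - 6)) - 67/(98*(y - 7)) + 1/(98*y).
Integrate each term: A/(y−a) contributes A·log|y−a|.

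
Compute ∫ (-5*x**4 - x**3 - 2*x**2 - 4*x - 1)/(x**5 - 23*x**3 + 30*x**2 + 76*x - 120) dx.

-463*log(x - 3)/40 + 991*log(x - 2)/112 + 73*log(x + 2)/240 - 433*log(x + 5)/168 - 15/(4*x - 8) + C

Factor the denominator: (x - 3)*(x - 2)**2*(x + 2)*(x + 5).
Partial-fraction decomposition: -433/(168*(x + 5)) + 73/(240*(x + 2)) + 991/(112*(x - 2)) + 15/(4*(x - 2)**2) - 463/(40*(x - 3)).
Integrate each term; A/(x−a) gives A·log|x−a|; A/(x−a)² gives −A/(x−a).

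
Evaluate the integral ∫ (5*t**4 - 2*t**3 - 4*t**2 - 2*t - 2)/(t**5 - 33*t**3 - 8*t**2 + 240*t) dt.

-log(t)/120 + 307*log(t - 5)/90 - 307*log(t - 3)/294 + 9319*log(t + 4)/3528 + 75/(14*t + 56) + C

Factor the denominator: t*(t - 5)*(t - 3)*(t + 4)**2.
Partial-fraction decomposition: 9319/(3528*(t + 4)) - 75/(14*(t + 4)**2) - 307/(294*(t - 3)) + 307/(90*(t - 5)) - 1/(120*t).
Integrate each term; A/(t−a) gives A·log|t−a|; A/(t−a)² gives −A/(t−a).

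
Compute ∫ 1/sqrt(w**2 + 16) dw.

log(w + sqrt(w**2 + 16)) + C

Substitute w = 4·tan(θ), so dw = 4·sec(θ)^2 dθ and the radical becomes sqrt(w**2 + 16) = 4·sec(θ) by the Pythagorean identity.
Integrate the resulting trig expression in θ, then back-substitute tan(θ) = w/4, sec(θ) = sqrt(w**2 + 16)/4 (absorbing any constant into C).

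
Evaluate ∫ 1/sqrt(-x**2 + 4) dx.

asin(x/2) + C

Substitute x = 2·sin(θ), so dx = 2·cos(θ) dθ and the radical becomes sqrt(-x**2 + 4) = 2·cos(θ) by the Pythagorean identity.
Integrate the resulting trig expression in θ, then back-substitute θ = asin(x/2), sin(θ) = x/2, cos(θ) = sqrt(-x**2 + 4)/2 (absorbing any constant into C).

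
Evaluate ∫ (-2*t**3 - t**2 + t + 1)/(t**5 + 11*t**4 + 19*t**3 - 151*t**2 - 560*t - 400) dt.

-139*log(t - 4)/3240 - log(t + 1)/240 + 109*log(t + 4)/24 - 5825*log(t + 5)/1296 + 221/(36*t + 180) + C

Factor the denominator: (t - 4)*(t + 1)*(t + 4)*(t + 5)**2.
Partial-fraction decomposition: -5825/(1296*(t + 5)) - 221/(36*(t + 5)**2) + 109/(24*(t + 4)) - 1/(240*(t + 1)) - 139/(3240*(t - 4)).
Integrate each term; A/(t−a) gives A·log|t−a|; A/(t−a)² gives −A/(t−a).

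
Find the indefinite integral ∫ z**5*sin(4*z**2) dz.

-z**4*cos(4*z**2)/8 + z**2*sin(4*z**2)/16 + cos(4*z**2)/64 + C

Let u = z², du = 2z dz; rewrite as (1/2)∫ u^2·sin(4u) du.
Now integrate by parts 2 times.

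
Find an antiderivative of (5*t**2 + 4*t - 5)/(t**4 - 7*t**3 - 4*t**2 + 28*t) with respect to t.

-5*log(t)/28 + 268*log(t - 7)/315 - 23*log(t - 2)/40 - 7*log(t + 2)/72 + C

Factor the denominator: t*(t - 7)*(t - 2)*(t + 2).
Partial-fraction decomposition: -7/(72*(t + 2)) - 23/(40*(t - 2)) + 268/(315*(t - 7)) - 5/(28*t).
Integrate each term: A/(t−a) contributes A·log|t−a|.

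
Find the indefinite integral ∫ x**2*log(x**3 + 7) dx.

Let u = x**3 + 7, so du = (3*x**2) dx.
The integral becomes (1/3)·∫ log(u) du; integrate by parts with u′=log(u), dv′=du.

x**3*log(x**3 + 7)/3 - x**3/3 + 7*log(x**3 + 7)/3 + C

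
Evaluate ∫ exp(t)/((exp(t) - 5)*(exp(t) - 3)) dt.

log(exp(t) - 5)/2 - log(exp(t) - 3)/2 + C

Let u = e^t, du = e^t dt.
The integral becomes ∫ du/((u-5)(u-3)); decompose into partial fractions.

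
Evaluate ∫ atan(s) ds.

s*atan(s) - log(s**2 + 1)/2 + C

Use integration by parts with u = arctan(s), dv = ds.
Then du = 1/(s**2 + 1) ds.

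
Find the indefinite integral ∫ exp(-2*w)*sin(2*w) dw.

-exp(-2*w)*sin(2*w)/4 - exp(-2*w)*cos(2*w)/4 + C

Let I denote the integral. Integrate by parts with u = sin(2*w), dv = exp(-2*w) dw, so v = -exp(-2*w)/2: I = -exp(-2*w)*sin(2*w)/2 + ∫ exp(-2*w)*cos(2*w) dw.
Apply parts again with u = cos(2*w), dv = exp(-2*w) dw: ∫ exp(-2*w)*cos(2*w) dw = -exp(-2*w)*cos(2*w)/2 − I. Substituting back brings back I: I = -exp(-2*w)*sin(2*w)/2 - exp(-2*w)*cos(2*w)/2 − I.
Solving for I: (1 + 1)·I equals the remaining terms, so I = (1/2)·(-exp(-2*w)*sin(2*w)/2 - exp(-2*w)*cos(2*w)/2).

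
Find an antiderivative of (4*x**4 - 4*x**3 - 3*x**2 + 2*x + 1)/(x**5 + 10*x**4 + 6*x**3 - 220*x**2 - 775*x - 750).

Factor the denominator: (x - 5)*(x + 2)*(x + 3)*(x + 5)**2.
Partial-fraction decomposition: -189/(25*(x + 5)) - 243/(5*(x + 5)**2) + 25/(2*(x + 3)) - 9/(7*(x + 2)) + 121/(350*(x - 5)).
Integrate each term; A/(x−a) gives A·log|x−a|; A/(x−a)² gives −A/(x−a).

121*log(x - 5)/350 - 9*log(x + 2)/7 + 25*log(x + 3)/2 - 189*log(x + 5)/25 + 243/(5*x + 25) + C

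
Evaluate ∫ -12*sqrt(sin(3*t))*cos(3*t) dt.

Let u = sin(3*t), so du = (3*cos(3*t)) dt.
Rewriting, the integral becomes -4·∫ √u du = -4·(2/3)u^(3/2).
Substituting back, u = sin(3*t).

-8*sin(3*t)**(3/2)/3 + C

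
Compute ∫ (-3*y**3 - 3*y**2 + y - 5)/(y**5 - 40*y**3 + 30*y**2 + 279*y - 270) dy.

-225*log(y - 5)/352 + 55*log(y - 3)/108 - 5*log(y - 1)/112 - 23*log(y + 3)/288 + 529*log(y + 6)/2079 + C

Factor the denominator: (y - 5)*(y - 3)*(y - 1)*(y + 3)*(y + 6).
Partial-fraction decomposition: 529/(2079*(y + 6)) - 23/(288*(y + 3)) - 5/(112*(y - 1)) + 55/(108*(y - 3)) - 225/(352*(y - 5)).
Integrate each term: A/(y−a) contributes A·log|y−a|.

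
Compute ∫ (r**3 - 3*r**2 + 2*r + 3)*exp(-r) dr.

Use integration by parts with u = r**3 - 3*r**2 + 2*r + 3, dv = exp(-r) dr, so v = -exp(-r).
Apply parts 3 times (tabular method): alternate signs, differentiate u down to 0, integrate dv up.

(-r**3 - 2*r - 5)*exp(-r) + C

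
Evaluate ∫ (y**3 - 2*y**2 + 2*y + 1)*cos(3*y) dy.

Use integration by parts with u = y**3 - 2*y**2 + 2*y + 1, dv = cos(3*y) dy, so v = sin(3*y)/3.
Apply parts 3 times (tabular method): alternate signs, differentiate u down to 0, integrate dv up.

y**3*sin(3*y)/3 - 2*y**2*sin(3*y)/3 + y**2*cos(3*y)/3 + 4*y*sin(3*y)/9 - 4*y*cos(3*y)/9 + 13*sin(3*y)/27 + 4*cos(3*y)/27 + C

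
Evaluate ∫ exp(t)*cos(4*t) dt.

Let I denote the integral. Integrate by parts with u = cos(4*t), dv = exp(t) dt, so v = exp(t): I = exp(t)*cos(4*t) + 4·∫ exp(t)*sin(4*t) dt.
Apply parts again with u = sin(4*t), dv = exp(t) dt: ∫ exp(t)*sin(4*t) dt = exp(t)*sin(4*t) − 4·I. Substituting back brings back I: I = 4*exp(t)*sin(4*t) + exp(t)*cos(4*t) − 16·I.
Solving for I: (1 + 16)·I equals the remaining terms, so I = (1/17)·(4*exp(t)*sin(4*t) + exp(t)*cos(4*t)).

4*exp(t)*sin(4*t)/17 + exp(t)*cos(4*t)/17 + C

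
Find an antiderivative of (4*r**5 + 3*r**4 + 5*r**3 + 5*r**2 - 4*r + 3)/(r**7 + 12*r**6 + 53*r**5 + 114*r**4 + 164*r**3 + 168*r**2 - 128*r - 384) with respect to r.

Factor the denominator: (r - 1)*(r + 2)*(r + 3)*(r + 4)**2*(r**2 + 4).
Partial-fraction decomposition: -(37*r + 9782)/(52000*(r**2 + 4)) + 29049/(2000*(r + 4)) + 3549/(200*(r + 4)**2) - 201/(13*(r + 3)) + 89/(96*(r + 2)) + 4/(375*(r - 1)).
Integrate each term; A/(r−a) gives A·log|r−a|; the (Br+D)/(r²+p²) term gives a log and an atan.

4*log(r - 1)/375 + 89*log(r + 2)/96 - 201*log(r + 3)/13 + 29049*log(r + 4)/2000 - 37*log(r**2 + 4)/104000 - 4891*atan(r/2)/52000 - 3549/(200*r + 800) + C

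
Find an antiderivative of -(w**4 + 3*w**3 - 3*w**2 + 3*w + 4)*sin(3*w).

Use integration by parts with u = w**4 + 3*w**3 - 3*w**2 + 3*w + 4, dv = -sin(3*w) dw, so v = cos(3*w)/3.
Apply parts 4 times (tabular method): alternate signs, differentiate u down to 0, integrate dv up.

w**4*cos(3*w)/3 - 4*w**3*sin(3*w)/9 + w**3*cos(3*w) - w**2*sin(3*w) - 13*w**2*cos(3*w)/9 + 26*w*sin(3*w)/27 + w*cos(3*w)/3 - sin(3*w)/9 + 134*cos(3*w)/81 + C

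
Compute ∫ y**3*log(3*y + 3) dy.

y**4*log(3*y + 3)/4 - y**4/16 + y**3/12 - y**2/8 + y/4 - log(y + 1)/4 + C

Use integration by parts with u = log(3*y + 3), dv = y**3 dy.
Then du = 3/(3*y + 3) dy and v = y**4/4.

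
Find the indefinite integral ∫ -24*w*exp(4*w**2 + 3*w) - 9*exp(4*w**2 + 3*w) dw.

Let u = 4*w**2 + 3*w, so du = (8*w + 3) dw.
Rewriting, the integral becomes -3·∫ e^u du = -3·e^u.
Substituting back, u = 4*w**2 + 3*w.

-3*exp(4*w**2 + 3*w) + C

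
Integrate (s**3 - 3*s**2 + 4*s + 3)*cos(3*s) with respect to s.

Use integration by parts with u = s**3 - 3*s**2 + 4*s + 3, dv = cos(3*s) ds, so v = sin(3*s)/3.
Apply parts 3 times (tabular method): alternate signs, differentiate u down to 0, integrate dv up.

s**3*sin(3*s)/3 - s**2*sin(3*s) + s**2*cos(3*s)/3 + 10*s*sin(3*s)/9 - 2*s*cos(3*s)/3 + 11*sin(3*s)/9 + 10*cos(3*s)/27 + C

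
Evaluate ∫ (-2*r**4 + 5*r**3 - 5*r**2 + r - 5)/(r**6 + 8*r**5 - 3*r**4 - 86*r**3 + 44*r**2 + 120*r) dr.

Factor the denominator: r*(r - 2)**2*(r + 1)*(r + 5)*(r + 6).
Partial-fraction decomposition: 3863/(1920*(r + 6)) - 201/(98*(r + 5)) + 1/(10*(r + 1)) - 121/(6272*(r - 2)) - 5/(112*(r - 2)**2) - 1/(24*r).
Integrate each term; A/(r−a) gives A·log|r−a|; A/(r−a)² gives −A/(r−a).

-log(r)/24 - 121*log(r - 2)/6272 + log(r + 1)/10 - 201*log(r + 5)/98 + 3863*log(r + 6)/1920 + 5/(112*r - 224) + C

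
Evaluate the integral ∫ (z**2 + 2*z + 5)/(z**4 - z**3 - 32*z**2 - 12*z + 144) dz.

Factor the denominator: (z - 6)*(z - 2)*(z + 3)*(z + 4).
Partial-fraction decomposition: -13/(60*(z + 4)) + 8/(45*(z + 3)) - 13/(120*(z - 2)) + 53/(360*(z - 6)).
Integrate each term: A/(z−a) contributes A·log|z−a|.

53*log(z - 6)/360 - 13*log(z - 2)/120 + 8*log(z + 3)/45 - 13*log(z + 4)/60 + C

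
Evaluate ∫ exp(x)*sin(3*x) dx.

exp(x)*sin(3*x)/10 - 3*exp(x)*cos(3*x)/10 + C

Let I denote the integral. Integrate by parts with u = sin(3*x), dv = exp(x) dx, so v = exp(x): I = exp(x)*sin(3*x) − 3·∫ exp(x)*cos(3*x) dx.
Apply parts again with u = cos(3*x), dv = exp(x) dx: ∫ exp(x)*cos(3*x) dx = exp(x)*cos(3*x) + 3·I. Substituting back brings back I: I = exp(x)*sin(3*x) - 3*exp(x)*cos(3*x) − 9·I.
Solving for I: (1 + 9)·I equals the remaining terms, so I = (1/10)·(exp(x)*sin(3*x) - 3*exp(x)*cos(3*x)).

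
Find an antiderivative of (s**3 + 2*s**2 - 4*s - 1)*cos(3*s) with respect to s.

s**3*sin(3*s)/3 + 2*s**2*sin(3*s)/3 + s**2*cos(3*s)/3 - 14*s*sin(3*s)/9 + 4*s*cos(3*s)/9 - 13*sin(3*s)/27 - 14*cos(3*s)/27 + C

Use integration by parts with u = s**3 + 2*s**2 - 4*s - 1, dv = cos(3*s) ds, so v = sin(3*s)/3.
Apply parts 3 times (tabular method): alternate signs, differentiate u down to 0, integrate dv up.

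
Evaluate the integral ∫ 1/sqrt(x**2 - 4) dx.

Substitute x = 2·sec(θ), so dx = 2·sec(θ)*tan(θ) dθ and the radical becomes sqrt(x**2 - 4) = 2·tan(θ) by the Pythagorean identity.
Integrate the resulting trig expression in θ, then back-substitute sec(θ) = x/2, tan(θ) = sqrt(x**2 - 4)/2 (absorbing any constant into C).

log(x + sqrt(x**2 - 4)) + C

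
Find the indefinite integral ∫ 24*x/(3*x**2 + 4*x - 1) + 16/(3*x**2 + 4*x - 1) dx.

Let u = 3*x**2 + 4*x - 1, so du = (6*x + 4) dx.
Rewriting, the integral becomes 4·∫ 1/u du = 4·log(u).
Substituting back, u = 3*x**2 + 4*x - 1.

4*log(3*x**2 + 4*x - 1) + C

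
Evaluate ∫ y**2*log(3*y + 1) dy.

y**3*log(3*y + 1)/3 - y**3/9 + y**2/18 - y/27 + log(3*y + 1)/81 + C

Use integration by parts with u = log(3*y + 1), dv = y**2 dy.
Then du = 3/(3*y + 1) dy and v = y**3/3.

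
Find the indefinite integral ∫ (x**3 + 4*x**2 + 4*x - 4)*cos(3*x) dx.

x**3*sin(3*x)/3 + 4*x**2*sin(3*x)/3 + x**2*cos(3*x)/3 + 10*x*sin(3*x)/9 + 8*x*cos(3*x)/9 - 44*sin(3*x)/27 + 10*cos(3*x)/27 + C

Use integration by parts with u = x**3 + 4*x**2 + 4*x - 4, dv = cos(3*x) dx, so v = sin(3*x)/3.
Apply parts 3 times (tabular method): alternate signs, differentiate u down to 0, integrate dv up.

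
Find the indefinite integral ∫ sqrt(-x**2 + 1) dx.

x*sqrt(-x**2 + 1)/2 + asin(x)/2 + C

Substitute x = sin(θ), so dx = cos(θ) dθ and the radical becomes sqrt(-x**2 + 1) = cos(θ) by the Pythagorean identity.
Integrate the resulting trig expression in θ, then back-substitute θ = asin(x), sin(θ) = x, cos(θ) = sqrt(-x**2 + 1) (absorbing any constant into C).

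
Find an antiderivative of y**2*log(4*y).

Use integration by parts with u = log(4*y), dv = y**2 dy.
Then du = 1/y dy and v = y**3/3.

y**3*(log(y) + 2*log(2))/3 - y**3/9 + C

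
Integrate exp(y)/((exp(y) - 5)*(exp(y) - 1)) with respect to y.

log(exp(y) - 5)/4 - log(exp(y) - 1)/4 + C

Let u = e^y, du = e^y dy.
The integral becomes ∫ du/((u-5)(u-1)); decompose into partial fractions.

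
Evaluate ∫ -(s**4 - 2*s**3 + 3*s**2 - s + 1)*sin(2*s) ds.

Use integration by parts with u = s**4 - 2*s**3 + 3*s**2 - s + 1, dv = -sin(2*s) ds, so v = cos(2*s)/2.
Apply parts 4 times (tabular method): alternate signs, differentiate u down to 0, integrate dv up.

s**4*cos(2*s)/2 - s**3*sin(2*s) - s**3*cos(2*s) + 3*s**2*sin(2*s)/2 + s*cos(2*s) - sin(2*s)/2 + cos(2*s)/2 + C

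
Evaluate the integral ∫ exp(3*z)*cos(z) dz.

exp(3*z)*sin(z)/10 + 3*exp(3*z)*cos(z)/10 + C

Let I denote the integral. Integrate by parts with u = cos(z), dv = exp(3*z) dz, so v = exp(3*z)/3: I = exp(3*z)*cos(z)/3 + (1/3)·∫ exp(3*z)*sin(z) dz.
Apply parts again with u = sin(z), dv = exp(3*z) dz: ∫ exp(3*z)*sin(z) dz = exp(3*z)*sin(z)/3 − (1/3)·I. Substituting back brings back I: I = exp(3*z)*sin(z)/9 + exp(3*z)*cos(z)/3 − (1/9)·I.
Solving for I: (1 + 1/9)·I equals the remaining terms, so I = (9/10)·(exp(3*z)*sin(z)/9 + exp(3*z)*cos(z)/3).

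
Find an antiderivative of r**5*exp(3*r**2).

Let u = r², du = 2r dr; rewrite as (1/2)∫ u^2·exp(3u) du.
Now integrate by parts 2 times.

(9*r**4 - 6*r**2 + 2)*exp(3*r**2)/54 + C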